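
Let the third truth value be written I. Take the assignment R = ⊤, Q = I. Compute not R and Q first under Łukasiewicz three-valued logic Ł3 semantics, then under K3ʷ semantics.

⊥; I

In Łukasiewicz three-valued logic Ł3: not R = not ⊤ = ⊥
not R and Q = ⊥ and I = ⊥
In K3ʷ: not R = not ⊤ = ⊥
not R and Q = ⊥ and I = I
They differ because Łukasiewicz three-valued logic Ł3 and K3ʷ treat I differently under the binary connectives.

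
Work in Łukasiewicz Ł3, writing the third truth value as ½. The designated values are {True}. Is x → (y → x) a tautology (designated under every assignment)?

Every assignment of x, y over {True, ½, False} gives a value in {True}.
In particular, with x=½, y=½: x → (y → x) = True.

Yes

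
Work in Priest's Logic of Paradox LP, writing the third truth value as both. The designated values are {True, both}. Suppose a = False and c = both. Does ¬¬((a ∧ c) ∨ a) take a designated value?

No

a ∧ c = False ∧ both = False
(a ∧ c) ∨ a = False ∨ False = False
¬((a ∧ c) ∨ a) = ¬False = True
¬¬((a ∧ c) ∨ a) = ¬True = False
False ∉ {True, both}.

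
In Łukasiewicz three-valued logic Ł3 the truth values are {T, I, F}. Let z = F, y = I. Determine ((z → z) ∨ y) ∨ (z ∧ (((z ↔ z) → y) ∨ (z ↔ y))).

z → z = F → F = T
(z → z) ∨ y = T ∨ I = T
z ↔ z = F ↔ F = T
(z ↔ z) → y = T → I = I  [min(1, 1−1+½)]
z ↔ y = F ↔ I = I
((z ↔ z) → y) ∨ (z ↔ y) = I ∨ I = I
z ∧ (((z ↔ z) → y) ∨ (z ↔ y)) = F ∧ I = F
((z → z) ∨ y) ∨ (z ∧ (((z ↔ z) → y) ∨ (z ↔ y))) = T ∨ F = T

T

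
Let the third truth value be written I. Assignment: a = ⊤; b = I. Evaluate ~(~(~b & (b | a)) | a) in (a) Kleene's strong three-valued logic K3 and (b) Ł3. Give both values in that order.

⊥; ⊥

In Kleene's strong three-valued logic K3: ~b = ~I = I
b | a = I | ⊤ = ⊤
~b & (b | a) = I & ⊤ = I
~(~b & (b | a)) = ~I = I
~(~b & (b | a)) | a = I | ⊤ = ⊤
~(~(~b & (b | a)) | a) = ~⊤ = ⊥
In Ł3: ~b = ~I = I
b | a = I | ⊤ = ⊤
~b & (b | a) = I & ⊤ = I
~(~b & (b | a)) = ~I = I
~(~b & (b | a)) | a = I | ⊤ = ⊤
~(~(~b & (b | a)) | a) = ~⊤ = ⊥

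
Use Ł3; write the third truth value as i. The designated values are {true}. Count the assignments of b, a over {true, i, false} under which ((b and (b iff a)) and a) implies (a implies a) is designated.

9

Of the 9 assignments, 9 give a value in {true}.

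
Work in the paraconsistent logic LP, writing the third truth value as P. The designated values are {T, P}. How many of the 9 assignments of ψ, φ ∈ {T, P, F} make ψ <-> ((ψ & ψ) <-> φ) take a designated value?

7

Of the 9 assignments, 7 give a value in {T, P}.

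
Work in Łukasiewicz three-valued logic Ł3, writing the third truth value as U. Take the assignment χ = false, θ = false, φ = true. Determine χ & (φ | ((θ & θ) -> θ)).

false

θ & θ = false & false = false
(θ & θ) -> θ = false -> false = true
φ | ((θ & θ) -> θ) = true | true = true
χ & (φ | ((θ & θ) -> θ)) = false & true = false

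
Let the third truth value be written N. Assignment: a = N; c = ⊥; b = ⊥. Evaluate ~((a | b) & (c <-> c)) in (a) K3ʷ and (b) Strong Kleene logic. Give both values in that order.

In K3ʷ: a | b = N | ⊥ = N
c <-> c = ⊥ <-> ⊥ = ⊤
(a | b) & (c <-> c) = N & ⊤ = N
~((a | b) & (c <-> c)) = ~N = N
In Strong Kleene logic: a | b = N | ⊥ = N
c <-> c = ⊥ <-> ⊥ = ⊤
(a | b) & (c <-> c) = N & ⊤ = N
~((a | b) & (c <-> c)) = ~N = N

N; N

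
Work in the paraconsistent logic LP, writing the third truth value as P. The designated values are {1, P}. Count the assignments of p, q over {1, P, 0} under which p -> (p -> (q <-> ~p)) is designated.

Of the 9 assignments, 8 give a value in {1, P}.

8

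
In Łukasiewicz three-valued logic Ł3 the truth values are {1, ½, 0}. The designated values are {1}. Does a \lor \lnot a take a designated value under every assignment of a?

Countermodel: a=½ gives ½, which is not designated.

No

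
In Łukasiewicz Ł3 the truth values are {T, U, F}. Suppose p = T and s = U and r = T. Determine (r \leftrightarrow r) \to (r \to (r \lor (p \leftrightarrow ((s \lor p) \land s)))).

r \leftrightarrow r = T \leftrightarrow T = T
s \lor p = U \lor T = T
(s \lor p) \land s = T \land U = U
p \leftrightarrow ((s \lor p) \land s) = T \leftrightarrow U = U
r \lor (p \leftrightarrow ((s \lor p) \land s)) = T \lor U = T
r \to (r \lor (p \leftrightarrow ((s \lor p) \land s))) = T \to T = T
(r \leftrightarrow r) \to (r \to (r \lor (p \leftrightarrow ((s \lor p) \land s)))) = T \to T = T

T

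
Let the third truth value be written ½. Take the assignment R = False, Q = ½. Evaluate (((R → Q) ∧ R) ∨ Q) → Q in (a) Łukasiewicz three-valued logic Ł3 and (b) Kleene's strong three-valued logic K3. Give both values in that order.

In Łukasiewicz three-valued logic Ł3: R → Q = False → ½ = True  [min(1, 1−0+½)]
(R → Q) ∧ R = True ∧ False = False
((R → Q) ∧ R) ∨ Q = False ∨ ½ = ½
(((R → Q) ∧ R) ∨ Q) → Q = ½ → ½ = True
In Kleene's strong three-valued logic K3: R → Q = False → ½ = True  [¬False ∨ ½]
(R → Q) ∧ R = True ∧ False = False
((R → Q) ∧ R) ∨ Q = False ∨ ½ = ½
(((R → Q) ∧ R) ∨ Q) → Q = ½ → ½ = ½
They differ because Łukasiewicz three-valued logic Ł3 and Kleene's strong three-valued logic K3 treat ½ differently under implication.

True; ½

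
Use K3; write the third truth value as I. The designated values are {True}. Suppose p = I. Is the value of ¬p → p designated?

No

¬p = ¬I = I
¬p → p = I → I = I  [¬I ∨ I]
I ∉ {True}.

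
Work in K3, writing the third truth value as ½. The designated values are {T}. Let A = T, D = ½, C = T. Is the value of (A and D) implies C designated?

A and D = T and ½ = ½
(A and D) implies C = ½ implies T = T  [not ½ or T]
T ∈ {T}.

Yes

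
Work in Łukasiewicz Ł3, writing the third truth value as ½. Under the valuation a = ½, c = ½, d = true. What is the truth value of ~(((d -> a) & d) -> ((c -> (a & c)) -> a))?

false

d -> a = true -> ½ = ½  [min(1, 1−1+½)]
(d -> a) & d = ½ & true = ½
a & c = ½ & ½ = ½
c -> (a & c) = ½ -> ½ = true
(c -> (a & c)) -> a = true -> ½ = ½
((d -> a) & d) -> ((c -> (a & c)) -> a) = ½ -> ½ = true
~(((d -> a) & d) -> ((c -> (a & c)) -> a)) = ~true = false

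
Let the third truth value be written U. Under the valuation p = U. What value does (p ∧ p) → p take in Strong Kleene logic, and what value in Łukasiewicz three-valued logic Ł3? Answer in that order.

U; true

In Strong Kleene logic: p ∧ p = U ∧ U = U
(p ∧ p) → p = U → U = U  [¬U ∨ U]
In Łukasiewicz three-valued logic Ł3: p ∧ p = U ∧ U = U
(p ∧ p) → p = U → U = true  [min(1, 1−½+½)]
They differ because Strong Kleene logic and Łukasiewicz three-valued logic Ł3 treat U differently under implication.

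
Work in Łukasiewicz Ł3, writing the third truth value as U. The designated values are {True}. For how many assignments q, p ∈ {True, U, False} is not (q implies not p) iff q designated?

Of the 9 assignments, 5 give a value in {True}.

5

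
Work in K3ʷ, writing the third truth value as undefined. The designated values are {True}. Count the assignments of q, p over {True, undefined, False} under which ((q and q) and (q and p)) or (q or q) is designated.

Designated under: (q=True, p=True); (q=True, p=False).

2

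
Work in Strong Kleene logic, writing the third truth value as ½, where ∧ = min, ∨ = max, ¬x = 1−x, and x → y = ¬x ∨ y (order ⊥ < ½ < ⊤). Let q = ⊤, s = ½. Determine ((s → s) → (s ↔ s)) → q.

⊤

s → s = ½ → ½ = ½  [¬½ ∨ ½]
s ↔ s = ½ ↔ ½ = ½
(s → s) → (s ↔ s) = ½ → ½ = ½
((s → s) → (s ↔ s)) → q = ½ → ⊤ = ⊤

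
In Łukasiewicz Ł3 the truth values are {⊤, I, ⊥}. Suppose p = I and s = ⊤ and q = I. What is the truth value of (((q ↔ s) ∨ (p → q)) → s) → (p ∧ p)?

q ↔ s = I ↔ ⊤ = I  [1 − |½−1|]
p → q = I → I = ⊤
(q ↔ s) ∨ (p → q) = I ∨ ⊤ = ⊤
((q ↔ s) ∨ (p → q)) → s = ⊤ → ⊤ = ⊤
p ∧ p = I ∧ I = I
(((q ↔ s) ∨ (p → q)) → s) → (p ∧ p) = ⊤ → I = I

I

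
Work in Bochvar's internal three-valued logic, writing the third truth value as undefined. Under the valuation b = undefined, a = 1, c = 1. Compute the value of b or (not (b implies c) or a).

undefined

b implies c = undefined implies 1 = undefined  [any arg is the third value ⇒ result is the third value]
not (b implies c) = not undefined = undefined
not (b implies c) or a = undefined or 1 = undefined
b or (not (b implies c) or a) = undefined or undefined = undefined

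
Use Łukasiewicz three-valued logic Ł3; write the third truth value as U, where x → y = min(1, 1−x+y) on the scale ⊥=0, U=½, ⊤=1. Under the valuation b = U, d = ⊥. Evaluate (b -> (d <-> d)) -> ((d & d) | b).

d <-> d = ⊥ <-> ⊥ = ⊤
b -> (d <-> d) = U -> ⊤ = ⊤  [min(1, 1−½+1)]
d & d = ⊥ & ⊥ = ⊥
(d & d) | b = ⊥ | U = U
(b -> (d <-> d)) -> ((d & d) | b) = ⊤ -> U = U

U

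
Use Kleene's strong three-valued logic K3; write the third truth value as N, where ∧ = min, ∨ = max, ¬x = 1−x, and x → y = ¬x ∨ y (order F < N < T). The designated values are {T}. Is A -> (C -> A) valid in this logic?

No

Countermodel: A=N, C=T gives N, which is not designated.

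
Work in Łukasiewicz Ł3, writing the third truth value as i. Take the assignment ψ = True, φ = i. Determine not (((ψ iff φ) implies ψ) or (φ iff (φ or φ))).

ψ iff φ = True iff i = i  [1 − |1−½|]
(ψ iff φ) implies ψ = i implies True = True
φ or φ = i or i = i
φ iff (φ or φ) = i iff i = True
((ψ iff φ) implies ψ) or (φ iff (φ or φ)) = True or True = True
not (((ψ iff φ) implies ψ) or (φ iff (φ or φ))) = not True = False

False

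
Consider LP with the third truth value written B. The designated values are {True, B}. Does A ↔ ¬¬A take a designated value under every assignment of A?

Every assignment of A over {True, B, False} gives a value in {True, B}.
In particular, with A=B: A ↔ ¬¬A = B.

Yes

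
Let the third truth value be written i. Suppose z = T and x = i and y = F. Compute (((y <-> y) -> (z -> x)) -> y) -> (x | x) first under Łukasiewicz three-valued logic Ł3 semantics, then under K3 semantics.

In Łukasiewicz three-valued logic Ł3: y <-> y = F <-> F = T
z -> x = T -> i = i  [min(1, 1−1+½)]
(y <-> y) -> (z -> x) = T -> i = i
((y <-> y) -> (z -> x)) -> y = i -> F = i
x | x = i | i = i
(((y <-> y) -> (z -> x)) -> y) -> (x | x) = i -> i = T
In K3: y <-> y = F <-> F = T
z -> x = T -> i = i  [~T | i]
(y <-> y) -> (z -> x) = T -> i = i
((y <-> y) -> (z -> x)) -> y = i -> F = i
x | x = i | i = i
(((y <-> y) -> (z -> x)) -> y) -> (x | x) = i -> i = i
They differ because Łukasiewicz three-valued logic Ł3 and K3 treat i differently under implication.

T; i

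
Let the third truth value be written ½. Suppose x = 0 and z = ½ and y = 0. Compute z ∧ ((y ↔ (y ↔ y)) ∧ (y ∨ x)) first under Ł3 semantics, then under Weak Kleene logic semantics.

In Ł3: y ↔ y = 0 ↔ 0 = 1
y ↔ (y ↔ y) = 0 ↔ 1 = 0
y ∨ x = 0 ∨ 0 = 0
(y ↔ (y ↔ y)) ∧ (y ∨ x) = 0 ∧ 0 = 0
z ∧ ((y ↔ (y ↔ y)) ∧ (y ∨ x)) = ½ ∧ 0 = 0
In Weak Kleene logic: y ↔ y = 0 ↔ 0 = 1
y ↔ (y ↔ y) = 0 ↔ 1 = 0
y ∨ x = 0 ∨ 0 = 0
(y ↔ (y ↔ y)) ∧ (y ∨ x) = 0 ∧ 0 = 0
z ∧ ((y ↔ (y ↔ y)) ∧ (y ∨ x)) = ½ ∧ 0 = ½
They differ because Ł3 and Weak Kleene logic treat ½ differently under the binary connectives.

0; ½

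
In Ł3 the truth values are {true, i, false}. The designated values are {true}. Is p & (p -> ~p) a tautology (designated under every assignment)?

No

Countermodel: p=true gives false, which is not designated.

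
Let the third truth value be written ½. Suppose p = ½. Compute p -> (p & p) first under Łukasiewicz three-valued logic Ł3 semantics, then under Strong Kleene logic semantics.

T; ½

In Łukasiewicz three-valued logic Ł3: p & p = ½ & ½ = ½
p -> (p & p) = ½ -> ½ = T  [min(1, 1−½+½)]
In Strong Kleene logic: p & p = ½ & ½ = ½
p -> (p & p) = ½ -> ½ = ½  [~½ | ½]
They differ because Łukasiewicz three-valued logic Ł3 and Strong Kleene logic treat ½ differently under implication.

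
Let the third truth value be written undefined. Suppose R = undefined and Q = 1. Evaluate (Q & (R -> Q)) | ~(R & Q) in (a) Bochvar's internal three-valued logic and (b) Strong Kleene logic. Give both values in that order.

In Bochvar's internal three-valued logic: R -> Q = undefined -> 1 = undefined  [any arg is the third value ⇒ result is the third value]
Q & (R -> Q) = 1 & undefined = undefined
R & Q = undefined & 1 = undefined
~(R & Q) = ~undefined = undefined
(Q & (R -> Q)) | ~(R & Q) = undefined | undefined = undefined
In Strong Kleene logic: R -> Q = undefined -> 1 = 1  [~undefined | 1]
Q & (R -> Q) = 1 & 1 = 1
R & Q = undefined & 1 = undefined
~(R & Q) = ~undefined = undefined
(Q & (R -> Q)) | ~(R & Q) = 1 | undefined = 1
They differ because Bochvar's internal three-valued logic and Strong Kleene logic treat undefined differently under the binary connectives.

undefined; 1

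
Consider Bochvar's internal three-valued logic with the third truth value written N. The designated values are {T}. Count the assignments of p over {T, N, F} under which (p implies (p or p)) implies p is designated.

p=T: T ✓
p=N: N ·
p=F: F ·

1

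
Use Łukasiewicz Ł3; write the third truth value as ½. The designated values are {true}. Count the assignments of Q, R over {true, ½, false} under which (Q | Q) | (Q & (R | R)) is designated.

3

Designated under: (Q=true, R=true); (Q=true, R=½); (Q=true, R=false).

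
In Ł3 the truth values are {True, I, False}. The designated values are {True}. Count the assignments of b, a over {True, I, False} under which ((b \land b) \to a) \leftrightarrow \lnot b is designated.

5

Of the 9 assignments, 5 give a value in {True}.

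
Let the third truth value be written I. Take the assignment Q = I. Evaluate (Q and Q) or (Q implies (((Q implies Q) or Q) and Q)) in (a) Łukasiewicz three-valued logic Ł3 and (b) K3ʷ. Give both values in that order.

true; I

In Łukasiewicz three-valued logic Ł3: Q and Q = I and I = I
Q implies Q = I implies I = true  [min(1, 1−½+½)]
(Q implies Q) or Q = true or I = true
((Q implies Q) or Q) and Q = true and I = I
Q implies (((Q implies Q) or Q) and Q) = I implies I = true
(Q and Q) or (Q implies (((Q implies Q) or Q) and Q)) = I or true = true
In K3ʷ: Q and Q = I and I = I
Q implies Q = I implies I = I  [any arg is the third value ⇒ result is the third value]
(Q implies Q) or Q = I or I = I
((Q implies Q) or Q) and Q = I and I = I
Q implies (((Q implies Q) or Q) and Q) = I implies I = I
(Q and Q) or (Q implies (((Q implies Q) or Q) and Q)) = I or I = I
They differ because Łukasiewicz three-valued logic Ł3 and K3ʷ treat I differently under the binary connectives.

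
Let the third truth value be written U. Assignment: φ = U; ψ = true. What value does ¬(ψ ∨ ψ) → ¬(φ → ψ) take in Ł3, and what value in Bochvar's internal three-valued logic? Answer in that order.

true; U

In Ł3: ψ ∨ ψ = true ∨ true = true
¬(ψ ∨ ψ) = ¬true = false
φ → ψ = U → true = true  [min(1, 1−½+1)]
¬(φ → ψ) = ¬true = false
¬(ψ ∨ ψ) → ¬(φ → ψ) = false → false = true
In Bochvar's internal three-valued logic: ψ ∨ ψ = true ∨ true = true
¬(ψ ∨ ψ) = ¬true = false
φ → ψ = U → true = U  [any arg is the third value ⇒ result is the third value]
¬(φ → ψ) = ¬U = U
¬(ψ ∨ ψ) → ¬(φ → ψ) = false → U = U
They differ because Ł3 and Bochvar's internal three-valued logic treat U differently under the binary connectives.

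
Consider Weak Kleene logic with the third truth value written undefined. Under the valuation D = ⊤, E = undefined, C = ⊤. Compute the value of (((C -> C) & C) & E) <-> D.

C -> C = ⊤ -> ⊤ = ⊤
(C -> C) & C = ⊤ & ⊤ = ⊤
((C -> C) & C) & E = ⊤ & undefined = undefined
(((C -> C) & C) & E) <-> D = undefined <-> ⊤ = undefined

undefined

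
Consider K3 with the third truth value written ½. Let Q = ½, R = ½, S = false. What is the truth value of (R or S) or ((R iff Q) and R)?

R or S = ½ or false = ½
R iff Q = ½ iff ½ = ½
(R iff Q) and R = ½ and ½ = ½
(R or S) or ((R iff Q) and R) = ½ or ½ = ½

½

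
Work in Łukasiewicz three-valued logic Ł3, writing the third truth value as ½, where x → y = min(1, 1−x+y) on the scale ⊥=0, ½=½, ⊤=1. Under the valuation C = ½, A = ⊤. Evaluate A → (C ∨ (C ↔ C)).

⊤

C ↔ C = ½ ↔ ½ = ⊤  [1 − |½−½|]
C ∨ (C ↔ C) = ½ ∨ ⊤ = ⊤
A → (C ∨ (C ↔ C)) = ⊤ → ⊤ = ⊤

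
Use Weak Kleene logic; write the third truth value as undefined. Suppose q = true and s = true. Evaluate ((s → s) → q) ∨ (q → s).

s → s = true → true = true
(s → s) → q = true → true = true
q → s = true → true = true
((s → s) → q) ∨ (q → s) = true ∨ true = true

true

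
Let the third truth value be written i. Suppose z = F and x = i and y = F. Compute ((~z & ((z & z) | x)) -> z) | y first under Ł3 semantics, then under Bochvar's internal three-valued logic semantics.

i; i

In Ł3: ~z = ~F = T
z & z = F & F = F
(z & z) | x = F | i = i
~z & ((z & z) | x) = T & i = i
(~z & ((z & z) | x)) -> z = i -> F = i
((~z & ((z & z) | x)) -> z) | y = i | F = i
In Bochvar's internal three-valued logic: ~z = ~F = T
z & z = F & F = F
(z & z) | x = F | i = i
~z & ((z & z) | x) = T & i = i
(~z & ((z & z) | x)) -> z = i -> F = i  [any arg is the third value ⇒ result is the third value]
((~z & ((z & z) | x)) -> z) | y = i | F = i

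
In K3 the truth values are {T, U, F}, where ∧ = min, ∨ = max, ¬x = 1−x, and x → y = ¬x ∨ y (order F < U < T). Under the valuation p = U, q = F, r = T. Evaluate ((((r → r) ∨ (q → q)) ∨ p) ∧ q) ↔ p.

r → r = T → T = T
q → q = F → F = T
(r → r) ∨ (q → q) = T ∨ T = T
((r → r) ∨ (q → q)) ∨ p = T ∨ U = T
(((r → r) ∨ (q → q)) ∨ p) ∧ q = T ∧ F = F
((((r → r) ∨ (q → q)) ∨ p) ∧ q) ↔ p = F ↔ U = U

U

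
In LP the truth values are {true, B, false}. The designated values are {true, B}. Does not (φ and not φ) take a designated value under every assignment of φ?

Yes

Every assignment of φ over {true, B, false} gives a value in {true, B}.
In particular, with φ=B: not (φ and not φ) = B.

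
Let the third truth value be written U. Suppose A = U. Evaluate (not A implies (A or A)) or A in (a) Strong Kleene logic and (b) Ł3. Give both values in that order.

In Strong Kleene logic: not A = not U = U
A or A = U or U = U
not A implies (A or A) = U implies U = U  [not U or U]
(not A implies (A or A)) or A = U or U = U
In Ł3: not A = not U = U
A or A = U or U = U
not A implies (A or A) = U implies U = 1  [min(1, 1−½+½)]
(not A implies (A or A)) or A = 1 or U = 1
They differ because Strong Kleene logic and Ł3 treat U differently under implication.

U; 1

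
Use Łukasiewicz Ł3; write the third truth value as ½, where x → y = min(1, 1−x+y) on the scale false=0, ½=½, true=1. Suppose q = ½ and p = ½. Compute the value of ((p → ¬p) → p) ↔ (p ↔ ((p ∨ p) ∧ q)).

½

¬p = ¬½ = ½
p → ¬p = ½ → ½ = true  [min(1, 1−½+½)]
(p → ¬p) → p = true → ½ = ½
p ∨ p = ½ ∨ ½ = ½
(p ∨ p) ∧ q = ½ ∧ ½ = ½
p ↔ ((p ∨ p) ∧ q) = ½ ↔ ½ = true
((p → ¬p) → p) ↔ (p ↔ ((p ∨ p) ∧ q)) = ½ ↔ true = ½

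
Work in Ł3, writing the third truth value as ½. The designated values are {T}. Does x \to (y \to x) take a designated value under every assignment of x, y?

Every assignment of x, y over {T, ½, F} gives a value in {T}.
In particular, with x=½, y=½: x \to (y \to x) = T.

Yes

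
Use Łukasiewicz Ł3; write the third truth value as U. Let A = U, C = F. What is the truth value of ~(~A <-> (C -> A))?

U

~A = ~U = U
C -> A = F -> U = T
~A <-> (C -> A) = U <-> T = U
~(~A <-> (C -> A)) = ~U = U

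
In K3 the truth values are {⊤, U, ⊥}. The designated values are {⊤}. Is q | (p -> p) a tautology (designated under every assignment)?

No

Countermodel: q=U, p=U gives U, which is not designated.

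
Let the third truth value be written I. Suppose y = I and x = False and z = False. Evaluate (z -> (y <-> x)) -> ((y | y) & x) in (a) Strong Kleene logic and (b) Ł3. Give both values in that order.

False; False

In Strong Kleene logic: y <-> x = I <-> False = I
z -> (y <-> x) = False -> I = True  [~False | I]
y | y = I | I = I
(y | y) & x = I & False = False
(z -> (y <-> x)) -> ((y | y) & x) = True -> False = False
In Ł3: y <-> x = I <-> False = I
z -> (y <-> x) = False -> I = True
y | y = I | I = I
(y | y) & x = I & False = False
(z -> (y <-> x)) -> ((y | y) & x) = True -> False = False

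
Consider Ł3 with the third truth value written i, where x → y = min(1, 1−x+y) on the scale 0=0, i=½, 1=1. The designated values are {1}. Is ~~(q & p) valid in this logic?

No

Countermodel: q=1, p=i gives i, which is not designated.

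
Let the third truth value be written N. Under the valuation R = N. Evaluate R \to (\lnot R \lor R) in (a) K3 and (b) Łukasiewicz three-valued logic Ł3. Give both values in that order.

In K3: \lnot R = \lnot N = N
\lnot R \lor R = N \lor N = N
R \to (\lnot R \lor R) = N \to N = N  [\lnot N \lor N]
In Łukasiewicz three-valued logic Ł3: \lnot R = \lnot N = N
\lnot R \lor R = N \lor N = N
R \to (\lnot R \lor R) = N \to N = 1  [min(1, 1−½+½)]
They differ because K3 and Łukasiewicz three-valued logic Ł3 treat N differently under implication.

N; 1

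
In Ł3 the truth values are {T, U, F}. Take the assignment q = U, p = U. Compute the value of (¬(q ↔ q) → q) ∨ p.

q ↔ q = U ↔ U = T  [1 − |½−½|]
¬(q ↔ q) = ¬T = F
¬(q ↔ q) → q = F → U = T
(¬(q ↔ q) → q) ∨ p = T ∨ U = T

T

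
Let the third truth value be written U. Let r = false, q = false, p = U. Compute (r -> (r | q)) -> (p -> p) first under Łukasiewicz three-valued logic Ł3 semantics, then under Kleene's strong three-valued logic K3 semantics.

In Łukasiewicz three-valued logic Ł3: r | q = false | false = false
r -> (r | q) = false -> false = true
p -> p = U -> U = true
(r -> (r | q)) -> (p -> p) = true -> true = true
In Kleene's strong three-valued logic K3: r | q = false | false = false
r -> (r | q) = false -> false = true
p -> p = U -> U = U  [~U | U]
(r -> (r | q)) -> (p -> p) = true -> U = U
They differ because Łukasiewicz three-valued logic Ł3 and Kleene's strong three-valued logic K3 treat U differently under implication.

true; U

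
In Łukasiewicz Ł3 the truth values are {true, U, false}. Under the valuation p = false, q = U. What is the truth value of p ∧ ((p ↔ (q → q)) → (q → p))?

q → q = U → U = true  [min(1, 1−½+½)]
p ↔ (q → q) = false ↔ true = false
q → p = U → false = U
(p ↔ (q → q)) → (q → p) = false → U = true
p ∧ ((p ↔ (q → q)) → (q → p)) = false ∧ true = false

false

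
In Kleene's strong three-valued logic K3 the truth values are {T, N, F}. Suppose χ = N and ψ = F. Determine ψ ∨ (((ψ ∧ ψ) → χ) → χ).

N

ψ ∧ ψ = F ∧ F = F
(ψ ∧ ψ) → χ = F → N = T  [¬F ∨ N]
((ψ ∧ ψ) → χ) → χ = T → N = N
ψ ∨ (((ψ ∧ ψ) → χ) → χ) = F ∨ N = N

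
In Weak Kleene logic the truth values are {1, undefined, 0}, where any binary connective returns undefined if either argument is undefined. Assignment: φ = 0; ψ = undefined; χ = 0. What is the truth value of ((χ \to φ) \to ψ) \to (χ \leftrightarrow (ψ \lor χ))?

χ \to φ = 0 \to 0 = 1
(χ \to φ) \to ψ = 1 \to undefined = undefined  [any arg is the third value ⇒ result is the third value]
ψ \lor χ = undefined \lor 0 = undefined
χ \leftrightarrow (ψ \lor χ) = 0 \leftrightarrow undefined = undefined
((χ \to φ) \to ψ) \to (χ \leftrightarrow (ψ \lor χ)) = undefined \to undefined = undefined

undefined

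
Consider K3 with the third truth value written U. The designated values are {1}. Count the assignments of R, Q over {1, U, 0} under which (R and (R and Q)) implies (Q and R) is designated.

Of the 9 assignments, 6 give a value in {1}.

6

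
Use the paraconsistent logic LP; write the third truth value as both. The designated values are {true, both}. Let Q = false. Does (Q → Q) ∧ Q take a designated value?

Q → Q = false → false = true
(Q → Q) ∧ Q = true ∧ false = false
false ∉ {true, both}.

No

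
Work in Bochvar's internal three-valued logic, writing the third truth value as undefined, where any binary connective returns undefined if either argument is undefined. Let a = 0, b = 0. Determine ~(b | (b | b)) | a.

1

b | b = 0 | 0 = 0
b | (b | b) = 0 | 0 = 0
~(b | (b | b)) = ~0 = 1
~(b | (b | b)) | a = 1 | 0 = 1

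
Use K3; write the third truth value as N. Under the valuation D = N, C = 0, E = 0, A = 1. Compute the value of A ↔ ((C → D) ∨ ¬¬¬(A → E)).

1

C → D = 0 → N = 1  [¬0 ∨ N]
A → E = 1 → 0 = 0
¬(A → E) = ¬0 = 1
¬¬(A → E) = ¬1 = 0
¬¬¬(A → E) = ¬0 = 1
(C → D) ∨ ¬¬¬(A → E) = 1 ∨ 1 = 1
A ↔ ((C → D) ∨ ¬¬¬(A → E)) = 1 ↔ 1 = 1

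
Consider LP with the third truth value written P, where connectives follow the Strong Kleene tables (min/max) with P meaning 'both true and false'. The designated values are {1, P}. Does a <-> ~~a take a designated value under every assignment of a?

Yes

Every assignment of a over {1, P, 0} gives a value in {1, P}.
In particular, with a=P: a <-> ~~a = P.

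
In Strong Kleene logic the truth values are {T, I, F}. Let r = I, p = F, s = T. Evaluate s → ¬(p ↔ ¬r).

¬r = ¬I = I
p ↔ ¬r = F ↔ I = I
¬(p ↔ ¬r) = ¬I = I
s → ¬(p ↔ ¬r) = T → I = I  [¬T ∨ I]

I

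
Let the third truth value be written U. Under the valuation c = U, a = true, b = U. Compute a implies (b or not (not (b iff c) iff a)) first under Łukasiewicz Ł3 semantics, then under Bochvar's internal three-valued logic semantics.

In Łukasiewicz Ł3: b iff c = U iff U = true  [1 − |½−½|]
not (b iff c) = not true = false
not (b iff c) iff a = false iff true = false
not (not (b iff c) iff a) = not false = true
b or not (not (b iff c) iff a) = U or true = true
a implies (b or not (not (b iff c) iff a)) = true implies true = true
In Bochvar's internal three-valued logic: b iff c = U iff U = U
not (b iff c) = not U = U
not (b iff c) iff a = U iff true = U
not (not (b iff c) iff a) = not U = U
b or not (not (b iff c) iff a) = U or U = U
a implies (b or not (not (b iff c) iff a)) = true implies U = U  [any arg is the third value ⇒ result is the third value]
They differ because Łukasiewicz Ł3 and Bochvar's internal three-valued logic treat U differently under the binary connectives.

true; U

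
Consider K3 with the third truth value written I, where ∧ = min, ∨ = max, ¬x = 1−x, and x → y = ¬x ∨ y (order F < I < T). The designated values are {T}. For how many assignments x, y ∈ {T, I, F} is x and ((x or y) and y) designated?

Designated under: (x=T, y=T).

1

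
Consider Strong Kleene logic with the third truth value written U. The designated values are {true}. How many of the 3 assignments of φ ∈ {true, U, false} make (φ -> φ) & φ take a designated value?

1

φ=true: true ✓
φ=U: U ·
φ=false: false ·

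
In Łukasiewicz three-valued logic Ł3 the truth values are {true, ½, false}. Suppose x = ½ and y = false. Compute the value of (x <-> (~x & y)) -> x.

~x = ~½ = ½
~x & y = ½ & false = false
x <-> (~x & y) = ½ <-> false = ½  [1 − |½−0|]
(x <-> (~x & y)) -> x = ½ -> ½ = true

true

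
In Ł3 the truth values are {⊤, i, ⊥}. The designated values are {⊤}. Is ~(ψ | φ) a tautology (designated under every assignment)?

Countermodel: ψ=⊤, φ=⊤ gives ⊥, which is not designated.

No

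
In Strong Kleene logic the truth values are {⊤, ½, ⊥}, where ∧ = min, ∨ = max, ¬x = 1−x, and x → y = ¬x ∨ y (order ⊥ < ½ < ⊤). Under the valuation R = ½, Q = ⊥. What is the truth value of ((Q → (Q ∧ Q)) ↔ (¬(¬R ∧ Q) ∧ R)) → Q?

½

Q ∧ Q = ⊥ ∧ ⊥ = ⊥
Q → (Q ∧ Q) = ⊥ → ⊥ = ⊤
¬R = ¬½ = ½
¬R ∧ Q = ½ ∧ ⊥ = ⊥
¬(¬R ∧ Q) = ¬⊥ = ⊤
¬(¬R ∧ Q) ∧ R = ⊤ ∧ ½ = ½
(Q → (Q ∧ Q)) ↔ (¬(¬R ∧ Q) ∧ R) = ⊤ ↔ ½ = ½
((Q → (Q ∧ Q)) ↔ (¬(¬R ∧ Q) ∧ R)) → Q = ½ → ⊥ = ½  [¬½ ∨ ⊥]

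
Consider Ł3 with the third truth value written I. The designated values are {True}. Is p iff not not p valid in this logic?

Every assignment of p over {True, I, False} gives a value in {True}.
In particular, with p=I: p iff not not p = True.

Yes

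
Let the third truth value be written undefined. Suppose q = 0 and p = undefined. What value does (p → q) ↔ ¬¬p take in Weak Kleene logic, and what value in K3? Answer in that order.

In Weak Kleene logic: p → q = undefined → 0 = undefined
¬p = ¬undefined = undefined
¬¬p = ¬undefined = undefined
(p → q) ↔ ¬¬p = undefined ↔ undefined = undefined
In K3: p → q = undefined → 0 = undefined  [¬undefined ∨ 0]
¬p = ¬undefined = undefined
¬¬p = ¬undefined = undefined
(p → q) ↔ ¬¬p = undefined ↔ undefined = undefined

undefined; undefined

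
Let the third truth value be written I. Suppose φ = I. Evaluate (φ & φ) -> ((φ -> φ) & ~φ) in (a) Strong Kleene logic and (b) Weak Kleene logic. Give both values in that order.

In Strong Kleene logic: φ & φ = I & I = I
φ -> φ = I -> I = I  [~I | I]
~φ = ~I = I
(φ -> φ) & ~φ = I & I = I
(φ & φ) -> ((φ -> φ) & ~φ) = I -> I = I
In Weak Kleene logic: φ & φ = I & I = I
φ -> φ = I -> I = I
~φ = ~I = I
(φ -> φ) & ~φ = I & I = I
(φ & φ) -> ((φ -> φ) & ~φ) = I -> I = I

I; I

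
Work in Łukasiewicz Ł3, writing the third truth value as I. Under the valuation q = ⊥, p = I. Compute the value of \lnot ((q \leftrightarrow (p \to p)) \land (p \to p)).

⊤

p \to p = I \to I = ⊤  [min(1, 1−½+½)]
q \leftrightarrow (p \to p) = ⊥ \leftrightarrow ⊤ = ⊥
p \to p = I \to I = ⊤
(q \leftrightarrow (p \to p)) \land (p \to p) = ⊥ \land ⊤ = ⊥
\lnot ((q \leftrightarrow (p \to p)) \land (p \to p)) = \lnot ⊥ = ⊤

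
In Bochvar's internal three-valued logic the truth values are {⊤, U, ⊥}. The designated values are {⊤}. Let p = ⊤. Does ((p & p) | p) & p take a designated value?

p & p = ⊤ & ⊤ = ⊤
(p & p) | p = ⊤ | ⊤ = ⊤
((p & p) | p) & p = ⊤ & ⊤ = ⊤
⊤ ∈ {⊤}.

Yes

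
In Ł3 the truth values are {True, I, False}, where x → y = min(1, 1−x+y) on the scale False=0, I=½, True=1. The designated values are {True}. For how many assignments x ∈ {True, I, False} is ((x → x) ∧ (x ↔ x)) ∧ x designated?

x=True: True ✓
x=I: I ·
x=False: False ·

1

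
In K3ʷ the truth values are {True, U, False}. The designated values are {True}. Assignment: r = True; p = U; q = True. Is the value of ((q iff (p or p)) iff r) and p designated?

No

p or p = U or U = U
q iff (p or p) = True iff U = U
(q iff (p or p)) iff r = U iff True = U
((q iff (p or p)) iff r) and p = U and U = U
U ∉ {True}.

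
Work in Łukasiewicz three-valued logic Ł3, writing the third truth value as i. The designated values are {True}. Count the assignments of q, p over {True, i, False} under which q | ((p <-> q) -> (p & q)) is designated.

5

Of the 9 assignments, 5 give a value in {True}.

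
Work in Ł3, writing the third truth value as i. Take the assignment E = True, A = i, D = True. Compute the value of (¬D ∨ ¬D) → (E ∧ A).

¬D = ¬True = False
¬D = ¬True = False
¬D ∨ ¬D = False ∨ False = False
E ∧ A = True ∧ i = i
(¬D ∨ ¬D) → (E ∧ A) = False → i = True  [min(1, 1−0+½)]

True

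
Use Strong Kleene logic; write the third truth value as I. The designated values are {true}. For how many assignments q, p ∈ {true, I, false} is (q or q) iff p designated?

Designated under: (q=true, p=true); (q=false, p=false).

2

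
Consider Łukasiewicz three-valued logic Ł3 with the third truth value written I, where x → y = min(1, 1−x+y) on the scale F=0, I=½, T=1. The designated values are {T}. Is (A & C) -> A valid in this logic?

Yes

Every assignment of A, C over {T, I, F} gives a value in {T}.
In particular, with A=I, C=I: (A & C) -> A = T.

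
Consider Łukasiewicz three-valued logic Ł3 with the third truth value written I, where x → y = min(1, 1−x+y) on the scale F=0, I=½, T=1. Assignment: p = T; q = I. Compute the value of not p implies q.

not p = not T = F
not p implies q = F implies I = T

T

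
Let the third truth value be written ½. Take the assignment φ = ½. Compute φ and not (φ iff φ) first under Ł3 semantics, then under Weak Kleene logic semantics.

In Ł3: φ iff φ = ½ iff ½ = True
not (φ iff φ) = not True = False
φ and not (φ iff φ) = ½ and False = False
In Weak Kleene logic: φ iff φ = ½ iff ½ = ½
not (φ iff φ) = not ½ = ½
φ and not (φ iff φ) = ½ and ½ = ½
They differ because Ł3 and Weak Kleene logic treat ½ differently under the binary connectives.

False; ½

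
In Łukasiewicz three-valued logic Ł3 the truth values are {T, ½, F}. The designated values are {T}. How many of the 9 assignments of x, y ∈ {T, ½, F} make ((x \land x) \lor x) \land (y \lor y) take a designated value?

Designated under: (x=T, y=T).

1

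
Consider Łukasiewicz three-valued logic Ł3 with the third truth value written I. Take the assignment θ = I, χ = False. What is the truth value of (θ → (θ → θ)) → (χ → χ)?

θ → θ = I → I = True  [min(1, 1−½+½)]
θ → (θ → θ) = I → True = True
χ → χ = False → False = True
(θ → (θ → θ)) → (χ → χ) = True → True = True

True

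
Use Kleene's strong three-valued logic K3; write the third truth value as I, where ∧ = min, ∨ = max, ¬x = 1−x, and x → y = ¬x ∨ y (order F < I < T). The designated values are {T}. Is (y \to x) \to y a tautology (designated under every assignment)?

Countermodel: y=I, x=T gives I, which is not designated.

No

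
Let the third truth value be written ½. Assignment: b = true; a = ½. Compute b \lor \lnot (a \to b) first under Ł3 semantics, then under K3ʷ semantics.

true; ½

In Ł3: a \to b = ½ \to true = true
\lnot (a \to b) = \lnot true = false
b \lor \lnot (a \to b) = true \lor false = true
In K3ʷ: a \to b = ½ \to true = ½  [any arg is the third value ⇒ result is the third value]
\lnot (a \to b) = \lnot ½ = ½
b \lor \lnot (a \to b) = true \lor ½ = ½
They differ because Ł3 and K3ʷ treat ½ differently under the binary connectives.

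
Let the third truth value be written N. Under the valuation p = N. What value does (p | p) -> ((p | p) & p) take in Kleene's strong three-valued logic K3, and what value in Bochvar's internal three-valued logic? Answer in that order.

N; N

In Kleene's strong three-valued logic K3: p | p = N | N = N
p | p = N | N = N
(p | p) & p = N & N = N
(p | p) -> ((p | p) & p) = N -> N = N  [~N | N]
In Bochvar's internal three-valued logic: p | p = N | N = N
p | p = N | N = N
(p | p) & p = N & N = N
(p | p) -> ((p | p) & p) = N -> N = N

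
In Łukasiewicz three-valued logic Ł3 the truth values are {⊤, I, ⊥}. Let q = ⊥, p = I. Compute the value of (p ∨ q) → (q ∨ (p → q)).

p ∨ q = I ∨ ⊥ = I
p → q = I → ⊥ = I  [min(1, 1−½+0)]
q ∨ (p → q) = ⊥ ∨ I = I
(p ∨ q) → (q ∨ (p → q)) = I → I = ⊤

⊤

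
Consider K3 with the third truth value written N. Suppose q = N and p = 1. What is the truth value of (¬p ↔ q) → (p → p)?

1

¬p = ¬1 = 0
¬p ↔ q = 0 ↔ N = N
p → p = 1 → 1 = 1
(¬p ↔ q) → (p → p) = N → 1 = 1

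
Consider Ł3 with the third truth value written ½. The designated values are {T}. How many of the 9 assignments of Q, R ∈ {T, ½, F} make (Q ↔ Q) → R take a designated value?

3

Designated under: (Q=T, R=T); (Q=½, R=T); (Q=F, R=T).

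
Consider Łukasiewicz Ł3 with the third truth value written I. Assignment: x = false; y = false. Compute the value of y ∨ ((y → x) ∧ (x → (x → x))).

true

y → x = false → false = true
x → x = false → false = true
x → (x → x) = false → true = true
(y → x) ∧ (x → (x → x)) = true ∧ true = true
y ∨ ((y → x) ∧ (x → (x → x))) = false ∨ true = true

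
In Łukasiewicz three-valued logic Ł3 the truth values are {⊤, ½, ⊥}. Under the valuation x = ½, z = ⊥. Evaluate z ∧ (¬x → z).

⊥

¬x = ¬½ = ½
¬x → z = ½ → ⊥ = ½  [min(1, 1−½+0)]
z ∧ (¬x → z) = ⊥ ∧ ½ = ⊥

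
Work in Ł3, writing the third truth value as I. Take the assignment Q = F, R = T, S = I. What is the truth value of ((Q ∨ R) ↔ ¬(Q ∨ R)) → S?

Q ∨ R = F ∨ T = T
Q ∨ R = F ∨ T = T
¬(Q ∨ R) = ¬T = F
(Q ∨ R) ↔ ¬(Q ∨ R) = T ↔ F = F
((Q ∨ R) ↔ ¬(Q ∨ R)) → S = F → I = T

T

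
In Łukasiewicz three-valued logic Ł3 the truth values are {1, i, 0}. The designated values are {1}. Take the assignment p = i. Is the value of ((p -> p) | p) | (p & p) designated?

Yes

p -> p = i -> i = 1  [min(1, 1−½+½)]
(p -> p) | p = 1 | i = 1
p & p = i & i = i
((p -> p) | p) | (p & p) = 1 | i = 1
1 ∈ {1}.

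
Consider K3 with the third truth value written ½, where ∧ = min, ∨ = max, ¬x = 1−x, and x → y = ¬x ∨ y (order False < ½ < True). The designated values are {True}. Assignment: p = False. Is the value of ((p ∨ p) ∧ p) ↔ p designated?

Yes

p ∨ p = False ∨ False = False
(p ∨ p) ∧ p = False ∧ False = False
((p ∨ p) ∧ p) ↔ p = False ↔ False = True
True ∈ {True}.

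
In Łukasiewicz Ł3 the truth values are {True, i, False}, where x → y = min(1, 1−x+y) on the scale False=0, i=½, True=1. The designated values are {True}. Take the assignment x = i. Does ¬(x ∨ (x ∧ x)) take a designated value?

No

x ∧ x = i ∧ i = i
x ∨ (x ∧ x) = i ∨ i = i
¬(x ∨ (x ∧ x)) = ¬i = i
i ∉ {True}.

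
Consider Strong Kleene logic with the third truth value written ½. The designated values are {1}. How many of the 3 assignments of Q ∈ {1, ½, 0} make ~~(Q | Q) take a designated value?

Q=1: 1 ✓
Q=½: ½ ·
Q=0: 0 ·

1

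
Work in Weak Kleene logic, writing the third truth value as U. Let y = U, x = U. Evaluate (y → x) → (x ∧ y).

U

y → x = U → U = U  [any arg is the third value ⇒ result is the third value]
x ∧ y = U ∧ U = U
(y → x) → (x ∧ y) = U → U = U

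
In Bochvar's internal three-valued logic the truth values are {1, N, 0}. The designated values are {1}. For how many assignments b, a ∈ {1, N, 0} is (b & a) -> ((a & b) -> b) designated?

Designated under: (b=1, a=1); (b=1, a=0); (b=0, a=1); (b=0, a=0).

4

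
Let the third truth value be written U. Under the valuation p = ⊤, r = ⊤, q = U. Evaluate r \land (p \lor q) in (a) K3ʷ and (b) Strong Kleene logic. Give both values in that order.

U; ⊤

In K3ʷ: p \lor q = ⊤ \lor U = U
r \land (p \lor q) = ⊤ \land U = U
In Strong Kleene logic: p \lor q = ⊤ \lor U = ⊤
r \land (p \lor q) = ⊤ \land ⊤ = ⊤
They differ because K3ʷ and Strong Kleene logic treat U differently under the binary connectives.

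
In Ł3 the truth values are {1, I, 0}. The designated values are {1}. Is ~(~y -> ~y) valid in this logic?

No

Countermodel: y=1 gives 0, which is not designated.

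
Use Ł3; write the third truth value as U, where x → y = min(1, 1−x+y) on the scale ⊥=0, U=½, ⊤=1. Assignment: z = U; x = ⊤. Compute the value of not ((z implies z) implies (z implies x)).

⊥

z implies z = U implies U = ⊤  [min(1, 1−½+½)]
z implies x = U implies ⊤ = ⊤
(z implies z) implies (z implies x) = ⊤ implies ⊤ = ⊤
not ((z implies z) implies (z implies x)) = not ⊤ = ⊥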